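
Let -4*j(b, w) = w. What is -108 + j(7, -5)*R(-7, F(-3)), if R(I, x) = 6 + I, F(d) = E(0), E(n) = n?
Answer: -437/4 ≈ -109.25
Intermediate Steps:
j(b, w) = -w/4
F(d) = 0
-108 + j(7, -5)*R(-7, F(-3)) = -108 + (-¼*(-5))*(6 - 7) = -108 + (5/4)*(-1) = -108 - 5/4 = -437/4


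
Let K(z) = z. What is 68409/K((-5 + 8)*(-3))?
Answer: -7601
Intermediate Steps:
68409/K((-5 + 8)*(-3)) = 68409/(((-5 + 8)*(-3))) = 68409/((3*(-3))) = 68409/(-9) = 68409*(-⅑) = -7601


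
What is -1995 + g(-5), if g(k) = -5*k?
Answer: -1970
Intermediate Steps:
-1995 + g(-5) = -1995 - 5*(-5) = -1995 + 25 = -1970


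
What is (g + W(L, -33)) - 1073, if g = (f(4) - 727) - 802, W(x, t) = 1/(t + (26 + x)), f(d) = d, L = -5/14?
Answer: -267608/103 ≈ -2598.1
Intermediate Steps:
L = -5/14 (L = -5*1/14 = -5/14 ≈ -0.35714)
W(x, t) = 1/(26 + t + x)
g = -1525 (g = (4 - 727) - 802 = -723 - 802 = -1525)
(g + W(L, -33)) - 1073 = (-1525 + 1/(26 - 33 - 5/14)) - 1073 = (-1525 + 1/(-103/14)) - 1073 = (-1525 - 14/103) - 1073 = -157089/103 - 1073 = -267608/103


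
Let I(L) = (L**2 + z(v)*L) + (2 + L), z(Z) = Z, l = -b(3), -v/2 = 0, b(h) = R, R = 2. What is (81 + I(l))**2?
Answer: 7225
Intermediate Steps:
b(h) = 2
v = 0 (v = -2*0 = 0)
l = -2 (l = -1*2 = -2)
I(L) = 2 + L + L**2 (I(L) = (L**2 + 0*L) + (2 + L) = (L**2 + 0) + (2 + L) = L**2 + (2 + L) = 2 + L + L**2)
(81 + I(l))**2 = (81 + (2 - 2 + (-2)**2))**2 = (81 + (2 - 2 + 4))**2 = (81 + 4)**2 = 85**2 = 7225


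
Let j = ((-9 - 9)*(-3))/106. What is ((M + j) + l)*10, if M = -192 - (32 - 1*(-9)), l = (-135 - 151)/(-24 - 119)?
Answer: -122160/53 ≈ -2304.9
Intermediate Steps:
l = 2 (l = -286/(-143) = -286*(-1/143) = 2)
j = 27/53 (j = -18*(-3)*(1/106) = 54*(1/106) = 27/53 ≈ 0.50943)
M = -233 (M = -192 - (32 + 9) = -192 - 1*41 = -192 - 41 = -233)
((M + j) + l)*10 = ((-233 + 27/53) + 2)*10 = (-12322/53 + 2)*10 = -12216/53*10 = -122160/53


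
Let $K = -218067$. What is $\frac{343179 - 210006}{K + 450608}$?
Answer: $\frac{133173}{232541} \approx 0.57269$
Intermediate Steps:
$\frac{343179 - 210006}{K + 450608} = \frac{343179 - 210006}{-218067 + 450608} = \frac{133173}{232541}$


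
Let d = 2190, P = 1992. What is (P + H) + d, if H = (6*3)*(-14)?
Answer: 3930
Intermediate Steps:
H = -252 (H = 18*(-14) = -252)
(P + H) + d = (1992 - 252) + 2190 = 1740 + 2190 = 3930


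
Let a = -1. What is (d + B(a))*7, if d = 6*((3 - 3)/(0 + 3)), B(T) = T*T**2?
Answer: -7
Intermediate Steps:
B(T) = T**3
d = 0 (d = 6*(0/3) = 6*(0*(1/3)) = 6*0 = 0)
(d + B(a))*7 = (0 + (-1)**3)*7 = (0 - 1)*7 = -1*7 = -7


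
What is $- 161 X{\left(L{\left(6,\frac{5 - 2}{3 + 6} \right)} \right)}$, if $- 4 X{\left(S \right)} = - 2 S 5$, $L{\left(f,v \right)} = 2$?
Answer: $-805$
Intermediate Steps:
$X{\left(S \right)} = \frac{5 S}{2}$ ($X{\left(S \right)} = - \frac{- 2 S 5}{4} = - \frac{\left(-10\right) S}{4} = \frac{5 S}{2}$)
$- 161 X{\left(L{\left(6,\frac{5 - 2}{3 + 6} \right)} \right)} = - 161 \cdot \frac{5}{2} \cdot 2 = \left(-161\right) 5 = -805$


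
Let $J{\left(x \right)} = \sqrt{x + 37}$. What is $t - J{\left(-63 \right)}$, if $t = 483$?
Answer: $483 - i \sqrt{26} \approx 483.0 - 5.099 i$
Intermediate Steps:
$J{\left(x \right)} = \sqrt{37 + x}$
$t - J{\left(-63 \right)} = 483 - \sqrt{37 - 63} = 483 - \sqrt{-26} = 483 - i \sqrt{26}$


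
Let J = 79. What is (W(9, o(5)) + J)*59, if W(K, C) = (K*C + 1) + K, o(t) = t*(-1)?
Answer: 2596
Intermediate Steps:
o(t) = -t
W(K, C) = 1 + K + C*K (W(K, C) = (C*K + 1) + K = (1 + C*K) + K = 1 + K + C*K)
(W(9, o(5)) + J)*59 = ((1 + 9 - 1*5*9) + 79)*59 = ((1 + 9 - 5*9) + 79)*59 = ((1 + 9 - 45) + 79)*59 = (-35 + 79)*59 = 44*59 = 2596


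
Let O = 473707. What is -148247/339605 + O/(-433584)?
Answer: -225150792983/147247294320 ≈ -1.5291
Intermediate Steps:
-148247/339605 + O/(-433584) = -148247/339605 + 473707/(-433584) = -148247*1/339605 + 473707*(-1/433584) = -148247/339605 - 473707/433584 = -225150792983/147247294320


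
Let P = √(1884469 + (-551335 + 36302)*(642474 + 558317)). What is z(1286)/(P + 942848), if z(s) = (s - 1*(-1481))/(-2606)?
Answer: -652215104/982075958716307 + 2767*I*√618445106634/3928303834865228 ≈ -6.6412e-7 + 5.5393e-7*I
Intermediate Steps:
z(s) = -1481/2606 - s/2606 (z(s) = (s + 1481)*(-1/2606) = (1481 + s)*(-1/2606) = -1481/2606 - s/2606)
P = I*√618445106634 (P = √(1884469 - 515033*1200791) = √(1884469 - 618446991103) = √(-618445106634) = I*√618445106634 ≈ 7.8641e+5*I)
z(1286)/(P + 942848) = (-1481/2606 - 1/2606*1286)/(I*√618445106634 + 942848) = (-1481/2606 - 643/1303)/(942848 + I*√618445106634) = -2767/(2606*(942848 + I*√618445106634))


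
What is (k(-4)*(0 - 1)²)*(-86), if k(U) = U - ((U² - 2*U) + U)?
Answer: 2064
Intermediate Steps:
k(U) = -U² + 2*U (k(U) = U - (U² - U) = U + (U - U²) = -U² + 2*U)
(k(-4)*(0 - 1)²)*(-86) = ((-4*(2 - 1*(-4)))*(0 - 1)²)*(-86) = (-4*(2 + 4)*(-1)²)*(-86) = (-4*6*1)*(-86) = -24*1*(-86) = -24*(-86) = 2064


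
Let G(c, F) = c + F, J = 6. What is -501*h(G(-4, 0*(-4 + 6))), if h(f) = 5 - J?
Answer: 501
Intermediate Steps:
G(c, F) = F + c
h(f) = -1 (h(f) = 5 - 1*6 = 5 - 6 = -1)
-501*h(G(-4, 0*(-4 + 6))) = -501*(-1) = 501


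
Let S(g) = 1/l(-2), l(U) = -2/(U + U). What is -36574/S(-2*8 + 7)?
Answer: -18287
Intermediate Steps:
l(U) = -1/U (l(U) = -2*1/(2*U) = -1/U)
S(g) = 2 (S(g) = 1/(-1/(-2)) = 1/(-1*(-½)) = 1/(½) = 2)
-36574/S(-2*8 + 7) = -36574/2 = -36574*½ = -18287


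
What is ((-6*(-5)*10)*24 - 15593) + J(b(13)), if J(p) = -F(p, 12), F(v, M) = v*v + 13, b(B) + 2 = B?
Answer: -8527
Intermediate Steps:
b(B) = -2 + B
F(v, M) = 13 + v**2 (F(v, M) = v**2 + 13 = 13 + v**2)
J(p) = -13 - p**2 (J(p) = -(13 + p**2) = -13 - p**2)
((-6*(-5)*10)*24 - 15593) + J(b(13)) = ((-6*(-5)*10)*24 - 15593) + (-13 - (-2 + 13)**2) = ((30*10)*24 - 15593) + (-13 - 1*11**2) = (300*24 - 15593) + (-13 - 1*121) = (7200 - 15593) + (-13 - 121) = -8393 - 134 = -8527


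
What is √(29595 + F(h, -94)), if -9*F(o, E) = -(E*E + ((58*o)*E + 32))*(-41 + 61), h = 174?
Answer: I*√2058805 ≈ 1434.9*I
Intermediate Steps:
F(o, E) = 640/9 + 20*E²/9 + 1160*E*o/9 (F(o, E) = -(-1)*(E*E + ((58*o)*E + 32))*(-41 + 61)/9 = -(-1)*(E² + (58*E*o + 32))*20/9 = -(-1)*(E² + (32 + 58*E*o))*20/9 = -(-1)*(32 + E² + 58*E*o)*20/9 = -(-1)*(640 + 20*E² + 1160*E*o)/9 = -(-640 - 20*E² - 1160*E*o)/9 = 640/9 + 20*E²/9 + 1160*E*o/9)
√(29595 + F(h, -94)) = √(29595 + (640/9 + (20/9)*(-94)² + (1160/9)*(-94)*174)) = √(29595 + (640/9 + (20/9)*8836 - 6324320/3)) = √(29595 + (640/9 + 176720/9 - 6324320/3)) = √(29595 - 2088400) = √(-2058805) = I*√2058805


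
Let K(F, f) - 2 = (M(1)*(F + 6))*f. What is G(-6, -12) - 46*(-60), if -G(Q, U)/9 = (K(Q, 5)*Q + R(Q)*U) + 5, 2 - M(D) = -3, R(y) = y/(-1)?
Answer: 3471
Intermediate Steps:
R(y) = -y (R(y) = y*(-1) = -y)
M(D) = 5 (M(D) = 2 - 1*(-3) = 2 + 3 = 5)
K(F, f) = 2 + f*(30 + 5*F) (K(F, f) = 2 + (5*(F + 6))*f = 2 + (5*(6 + F))*f = 2 + (30 + 5*F)*f = 2 + f*(30 + 5*F))
G(Q, U) = -45 - 9*Q*(152 + 25*Q) + 9*Q*U (G(Q, U) = -9*(((2 + 30*5 + 5*Q*5)*Q + (-Q)*U) + 5) = -9*(((2 + 150 + 25*Q)*Q - Q*U) + 5) = -9*(((152 + 25*Q)*Q - Q*U) + 5) = -9*((Q*(152 + 25*Q) - Q*U) + 5) = -9*(5 + Q*(152 + 25*Q) - Q*U) = -45 - 9*Q*(152 + 25*Q) + 9*Q*U)
G(-6, -12) - 46*(-60) = (-45 - 9*(-6)*(152 + 25*(-6)) + 9*(-6)*(-12)) - 46*(-60) = (-45 - 9*(-6)*(152 - 150) + 648) + 2760 = (-45 - 9*(-6)*2 + 648) + 2760 = (-45 + 108 + 648) + 2760 = 711 + 2760 = 3471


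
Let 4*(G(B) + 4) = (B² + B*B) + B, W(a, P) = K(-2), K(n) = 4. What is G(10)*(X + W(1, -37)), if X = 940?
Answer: 45784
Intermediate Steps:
W(a, P) = 4
G(B) = -4 + B²/2 + B/4 (G(B) = -4 + ((B² + B*B) + B)/4 = -4 + ((B² + B²) + B)/4 = -4 + (2*B² + B)/4 = -4 + (B + 2*B²)/4 = -4 + (B²/2 + B/4) = -4 + B²/2 + B/4)
G(10)*(X + W(1, -37)) = (-4 + (½)*10² + (¼)*10)*(940 + 4) = (-4 + (½)*100 + 5/2)*944 = (-4 + 50 + 5/2)*944 = (97/2)*944 = 45784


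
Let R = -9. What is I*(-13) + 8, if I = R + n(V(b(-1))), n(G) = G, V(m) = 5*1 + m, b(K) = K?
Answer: 73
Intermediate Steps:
V(m) = 5 + m
I = -5 (I = -9 + (5 - 1) = -9 + 4 = -5)
I*(-13) + 8 = -5*(-13) + 8 = 65 + 8 = 73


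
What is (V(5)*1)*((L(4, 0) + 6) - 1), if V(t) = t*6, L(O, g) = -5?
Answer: 0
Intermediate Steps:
V(t) = 6*t
(V(5)*1)*((L(4, 0) + 6) - 1) = ((6*5)*1)*((-5 + 6) - 1) = (30*1)*(1 - 1) = 30*0 = 0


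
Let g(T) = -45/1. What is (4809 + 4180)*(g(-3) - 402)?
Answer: -4018083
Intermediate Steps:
g(T) = -45 (g(T) = -45*1 = -45)
(4809 + 4180)*(g(-3) - 402) = (4809 + 4180)*(-45 - 402) = 8989*(-447) = -4018083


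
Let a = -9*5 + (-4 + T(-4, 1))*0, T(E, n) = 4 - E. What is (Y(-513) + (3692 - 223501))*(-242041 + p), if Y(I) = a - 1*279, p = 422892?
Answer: -39811273183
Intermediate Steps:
a = -45 (a = -9*5 + (-4 + (4 - 1*(-4)))*0 = -45 + (-4 + (4 + 4))*0 = -45 + (-4 + 8)*0 = -45 + 4*0 = -45 + 0 = -45)
Y(I) = -324 (Y(I) = -45 - 1*279 = -45 - 279 = -324)
(Y(-513) + (3692 - 223501))*(-242041 + p) = (-324 + (3692 - 223501))*(-242041 + 422892) = (-324 - 219809)*180851 = -220133*180851 = -39811273183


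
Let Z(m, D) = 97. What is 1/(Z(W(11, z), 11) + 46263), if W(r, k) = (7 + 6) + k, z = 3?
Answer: 1/46360 ≈ 2.1570e-5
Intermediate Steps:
W(r, k) = 13 + k
1/(Z(W(11, z), 11) + 46263) = 1/(97 + 46263) = 1/46360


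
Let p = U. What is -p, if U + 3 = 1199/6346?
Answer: 17839/6346 ≈ 2.8111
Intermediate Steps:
U = -17839/6346 (U = -3 + 1199/6346 = -17839/6346 ≈ -2.8111)
p = -17839/6346 ≈ -2.8111
-p = -1*(-17839/6346) = 17839/6346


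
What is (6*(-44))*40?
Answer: -10560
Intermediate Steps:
(6*(-44))*40 = -264*40 = -10560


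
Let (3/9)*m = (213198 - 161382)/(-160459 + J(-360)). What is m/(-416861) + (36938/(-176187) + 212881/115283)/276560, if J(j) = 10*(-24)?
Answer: 40266119451454486991/4886998569592324573246320 ≈ 8.2394e-6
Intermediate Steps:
J(j) = -240
m = -155448/160699 (m = 3*((213198 - 161382)/(-160459 - 240)) = 3*(51816/(-160699)) = 3*(51816*(-1/160699)) = 3*(-51816/160699) = -155448/160699 ≈ -0.96732)
m/(-416861) + (36938/(-176187) + 212881/115283)/276560 = -155448/160699/(-416861) + (36938/(-176187) + 212881/115283)/276560 = -155448/160699*(-1/416861) + (36938*(-1/176187) + 212881*(1/115283))*(1/276560) = 155448/66989145839 + (-3358/16017 + 212881/115283)*(1/276560) = 155448/66989145839 + (3022594663/1846487811)*(1/276560) = 155448/66989145839 + 3022594663/510664669010160 = 40266119451454486991/4886998569592324573246320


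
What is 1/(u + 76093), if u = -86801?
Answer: -1/10708 ≈ -9.3388e-5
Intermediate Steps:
1/(u + 76093) = 1/(-86801 + 76093) = 1/(-10708) = -1/10708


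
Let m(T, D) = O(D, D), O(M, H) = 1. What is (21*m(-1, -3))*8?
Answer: 168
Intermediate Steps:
m(T, D) = 1
(21*m(-1, -3))*8 = (21*1)*8 = 21*8 = 168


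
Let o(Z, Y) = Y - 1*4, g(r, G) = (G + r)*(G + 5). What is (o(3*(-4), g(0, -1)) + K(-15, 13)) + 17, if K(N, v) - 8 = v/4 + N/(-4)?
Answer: 24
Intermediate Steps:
g(r, G) = (5 + G)*(G + r) (g(r, G) = (G + r)*(5 + G) = (5 + G)*(G + r))
K(N, v) = 8 - N/4 + v/4 (K(N, v) = 8 + (v/4 + N/(-4)) = 8 + (v*(¼) + N*(-¼)) = 8 + (v/4 - N/4) = 8 + (-N/4 + v/4) = 8 - N/4 + v/4)
o(Z, Y) = -4 + Y (o(Z, Y) = Y - 4 = -4 + Y)
(o(3*(-4), g(0, -1)) + K(-15, 13)) + 17 = ((-4 + ((-1)² + 5*(-1) + 5*0 - 1*0)) + (8 - ¼*(-15) + (¼)*13)) + 17 = ((-4 + (1 - 5 + 0 + 0)) + (8 + 15/4 + 13/4)) + 17 = ((-4 - 4) + 15) + 17 = (-8 + 15) + 17 = 7 + 17 = 24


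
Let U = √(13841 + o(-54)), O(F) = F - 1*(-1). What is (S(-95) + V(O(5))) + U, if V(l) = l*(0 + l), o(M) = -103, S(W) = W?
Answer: -59 + √13738 ≈ 58.209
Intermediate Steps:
O(F) = 1 + F (O(F) = F + 1 = 1 + F)
V(l) = l² (V(l) = l*l = l²)
U = √13738 (U = √(13841 - 103) = √13738 ≈ 117.21)
(S(-95) + V(O(5))) + U = (-95 + (1 + 5)²) + √13738 = (-95 + 6²) + √13738 = (-95 + 36) + √13738 = -59 + √13738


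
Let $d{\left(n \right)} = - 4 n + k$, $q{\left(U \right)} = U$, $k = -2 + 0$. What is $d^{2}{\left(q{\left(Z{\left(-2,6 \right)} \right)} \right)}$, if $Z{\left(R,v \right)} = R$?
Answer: $36$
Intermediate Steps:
$k = -2$
$d{\left(n \right)} = -2 - 4 n$ ($d{\left(n \right)} = - 4 n - 2 = -2 - 4 n$)
$d^{2}{\left(q{\left(Z{\left(-2,6 \right)} \right)} \right)} = \left(-2 - -8\right)^{2} = \left(-2 + 8\right)^{2} = 6^{2} = 36$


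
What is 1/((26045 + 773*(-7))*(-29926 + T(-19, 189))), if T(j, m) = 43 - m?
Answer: -1/620505648 ≈ -1.6116e-9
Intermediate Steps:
1/((26045 + 773*(-7))*(-29926 + T(-19, 189))) = 1/((26045 + 773*(-7))*(-29926 + (43 - 1*189))) = 1/((26045 - 5411)*(-29926 + (43 - 189))) = 1/(20634*(-29926 - 146)) = 1/(20634*(-30072)) = 1/(-620505648) = -1/620505648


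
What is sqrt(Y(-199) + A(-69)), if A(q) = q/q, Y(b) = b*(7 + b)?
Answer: sqrt(38209) ≈ 195.47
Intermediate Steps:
A(q) = 1
sqrt(Y(-199) + A(-69)) = sqrt(-199*(7 - 199) + 1) = sqrt(-199*(-192) + 1) = sqrt(38208 + 1) = sqrt(38209)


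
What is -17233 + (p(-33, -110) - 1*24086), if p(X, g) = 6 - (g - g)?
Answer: -41313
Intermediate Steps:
p(X, g) = 6 (p(X, g) = 6 - 1*0 = 6 + 0 = 6)
-17233 + (p(-33, -110) - 1*24086) = -17233 + (6 - 1*24086) = -17233 + (6 - 24086) = -17233 - 24080 = -41313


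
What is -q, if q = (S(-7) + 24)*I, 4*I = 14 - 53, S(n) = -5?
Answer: 741/4 ≈ 185.25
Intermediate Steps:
I = -39/4 (I = (14 - 53)/4 = (¼)*(-39) = -39/4 ≈ -9.7500)
q = -741/4 (q = (-5 + 24)*(-39/4) = 19*(-39/4) = -741/4 ≈ -185.25)
-q = -1*(-741/4) = 741/4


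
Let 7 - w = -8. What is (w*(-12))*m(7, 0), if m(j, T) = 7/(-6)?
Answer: 210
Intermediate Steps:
w = 15 (w = 7 - 1*(-8) = 7 + 8 = 15)
m(j, T) = -7/6 (m(j, T) = 7*(-⅙) = -7/6)
(w*(-12))*m(7, 0) = (15*(-12))*(-7/6) = -180*(-7/6) = 210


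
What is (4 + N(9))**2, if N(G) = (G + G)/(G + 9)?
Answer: 25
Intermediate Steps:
N(G) = 2*G/(9 + G) (N(G) = (2*G)/(9 + G) = 2*G/(9 + G))
(4 + N(9))**2 = (4 + 2*9/(9 + 9))**2 = (4 + 2*9/18)**2 = (4 + 2*9*(1/18))**2 = (4 + 1)**2 = 5**2 = 25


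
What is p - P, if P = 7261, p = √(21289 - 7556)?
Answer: -7261 + √13733 ≈ -7143.8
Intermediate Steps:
p = √13733 ≈ 117.19
p - P = √13733 - 1*7261 = √13733 - 7261 = -7261 + √13733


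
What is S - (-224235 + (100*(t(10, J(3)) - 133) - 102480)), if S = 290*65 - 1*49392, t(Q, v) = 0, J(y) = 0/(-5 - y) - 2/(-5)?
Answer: 309473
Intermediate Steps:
J(y) = ⅖ (J(y) = 0 - 2*(-⅕) = 0 + ⅖ = ⅖)
S = -30542 (S = 18850 - 49392 = -30542)
S - (-224235 + (100*(t(10, J(3)) - 133) - 102480)) = -30542 - (-224235 + (100*(0 - 133) - 102480)) = -30542 - (-224235 + (100*(-133) - 102480)) = -30542 - (-224235 + (-13300 - 102480)) = -30542 - (-224235 - 115780) = -30542 - 1*(-340015) = -30542 + 340015 = 309473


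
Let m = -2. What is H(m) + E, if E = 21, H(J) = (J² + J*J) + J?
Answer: 27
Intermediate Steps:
H(J) = J + 2*J² (H(J) = (J² + J²) + J = 2*J² + J = J + 2*J²)
H(m) + E = -2*(1 + 2*(-2)) + 21 = -2*(1 - 4) + 21 = -2*(-3) + 21 = 6 + 21 = 27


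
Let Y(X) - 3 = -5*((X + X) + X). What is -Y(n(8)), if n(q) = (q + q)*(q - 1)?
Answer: 1677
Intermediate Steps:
n(q) = 2*q*(-1 + q) (n(q) = (2*q)*(-1 + q) = 2*q*(-1 + q))
Y(X) = 3 - 15*X (Y(X) = 3 - 5*((X + X) + X) = 3 - 5*(2*X + X) = 3 - 15*X)
-Y(n(8)) = -(3 - 30*8*(-1 + 8)) = -(3 - 30*8*7) = -(3 - 15*112) = -(3 - 1680) = -1*(-1677) = 1677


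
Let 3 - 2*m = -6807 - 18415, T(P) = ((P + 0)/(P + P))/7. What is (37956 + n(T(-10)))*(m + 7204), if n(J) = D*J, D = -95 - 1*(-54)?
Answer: 21058717119/28 ≈ 7.5210e+8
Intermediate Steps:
D = -41 (D = -95 + 54 = -41)
T(P) = 1/14 (T(P) = (P/((2*P)))*(⅐) = (P*(1/(2*P)))*(⅐) = (½)*(⅐) = 1/14)
m = 25225/2 (m = 3/2 - (-6807 - 18415)/2 = 3/2 - ½*(-25222) = 3/2 + 12611 = 25225/2 ≈ 12613.)
n(J) = -41*J
(37956 + n(T(-10)))*(m + 7204) = (37956 - 41*1/14)*(25225/2 + 7204) = (37956 - 41/14)*(39633/2) = (531343/14)*(39633/2) = 21058717119/28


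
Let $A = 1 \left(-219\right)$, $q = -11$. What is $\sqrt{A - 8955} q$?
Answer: $- 11 i \sqrt{9174} \approx - 1053.6 i$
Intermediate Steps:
$A = -219$
$\sqrt{A - 8955} q = \sqrt{-219 - 8955} \left(-11\right) = \sqrt{-9174} \left(-11\right) = i \sqrt{9174} \left(-11\right) = - 11 i \sqrt{9174}$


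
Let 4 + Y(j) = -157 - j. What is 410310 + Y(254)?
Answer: 409895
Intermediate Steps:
Y(j) = -161 - j (Y(j) = -4 + (-157 - j) = -161 - j)
410310 + Y(254) = 410310 + (-161 - 1*254) = 410310 + (-161 - 254) = 410310 - 415 = 409895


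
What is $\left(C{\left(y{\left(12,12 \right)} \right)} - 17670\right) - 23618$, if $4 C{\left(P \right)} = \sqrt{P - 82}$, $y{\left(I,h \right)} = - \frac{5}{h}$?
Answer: $-41288 + \frac{i \sqrt{2967}}{24} \approx -41288.0 + 2.2696 i$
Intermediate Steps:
$C{\left(P \right)} = \frac{\sqrt{-82 + P}}{4}$ ($C{\left(P \right)} = \frac{\sqrt{P - 82}}{4} = \frac{\sqrt{-82 + P}}{4}$)
$\left(C{\left(y{\left(12,12 \right)} \right)} - 17670\right) - 23618 = \left(\frac{\sqrt{-82 - \frac{5}{12}}}{4} - 17670\right) - 23618 = \left(\frac{\sqrt{- \frac{989}{12}}}{4} - 17670\right) - 23618 = \left(\frac{\frac{1}{6} i \sqrt{2967}}{4} - 17670\right) - 23618 = \left(\frac{i \sqrt{2967}}{24} - 17670\right) - 23618 = \left(-17670 + \frac{i \sqrt{2967}}{24}\right) - 23618 = -41288 + \frac{i \sqrt{2967}}{24}$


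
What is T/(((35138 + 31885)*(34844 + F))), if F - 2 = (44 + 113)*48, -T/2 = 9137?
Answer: -9137/1420284393 ≈ -6.4332e-6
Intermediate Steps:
T = -18274 (T = -2*9137 = -18274)
F = 7538 (F = 2 + (44 + 113)*48 = 2 + 157*48 = 2 + 7536 = 7538)
T/(((35138 + 31885)*(34844 + F))) = -18274*1/((34844 + 7538)*(35138 + 31885)) = -18274/(67023*42382) = -18274/2840568786 = -18274*1/2840568786 = -9137/1420284393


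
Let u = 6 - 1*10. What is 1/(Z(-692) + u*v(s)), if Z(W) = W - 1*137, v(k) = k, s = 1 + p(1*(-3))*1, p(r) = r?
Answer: -1/821 ≈ -0.0012180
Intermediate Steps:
s = -2 (s = 1 + (1*(-3))*1 = 1 - 3*1 = 1 - 3 = -2)
u = -4 (u = 6 - 10 = -4)
Z(W) = -137 + W (Z(W) = W - 137 = -137 + W)
1/(Z(-692) + u*v(s)) = 1/((-137 - 692) - 4*(-2)) = 1/(-829 + 8) = 1/(-821) = -1/821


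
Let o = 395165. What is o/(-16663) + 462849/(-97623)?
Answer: -15429881894/542230683 ≈ -28.456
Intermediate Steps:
o/(-16663) + 462849/(-97623) = 395165/(-16663) + 462849/(-97623) = 395165*(-1/16663) + 462849*(-1/97623) = -395165/16663 - 154283/32541 = -15429881894/542230683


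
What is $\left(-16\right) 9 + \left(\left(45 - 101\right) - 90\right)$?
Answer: $-290$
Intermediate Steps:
$\left(-16\right) 9 + \left(\left(45 - 101\right) - 90\right) = -144 - 146 = -290$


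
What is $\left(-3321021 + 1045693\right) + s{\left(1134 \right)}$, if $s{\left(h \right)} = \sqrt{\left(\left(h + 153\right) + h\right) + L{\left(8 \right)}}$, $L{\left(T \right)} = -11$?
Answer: $-2275328 + \sqrt{2410} \approx -2.2753 \cdot 10^{6}$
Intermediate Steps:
$s{\left(h \right)} = \sqrt{142 + 2 h}$ ($s{\left(h \right)} = \sqrt{\left(\left(h + 153\right) + h\right) - 11} = \sqrt{\left(\left(153 + h\right) + h\right) - 11} = \sqrt{\left(153 + 2 h\right) - 11} = \sqrt{142 + 2 h}$)
$\left(-3321021 + 1045693\right) + s{\left(1134 \right)} = \left(-3321021 + 1045693\right) + \sqrt{142 + 2 \cdot 1134} = -2275328 + \sqrt{142 + 2268} = -2275328 + \sqrt{2410}$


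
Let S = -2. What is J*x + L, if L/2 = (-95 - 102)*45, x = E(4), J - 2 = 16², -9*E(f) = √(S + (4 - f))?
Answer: -17730 - 86*I*√2/3 ≈ -17730.0 - 40.541*I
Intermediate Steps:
E(f) = -√(2 - f)/9 (E(f) = -√(-2 + (4 - f))/9 = -√(2 - f)/9)
J = 258 (J = 2 + 16² = 2 + 256 = 258)
x = -I*√2/9 (x = -√(2 - 1*4)/9 = -√(2 - 4)/9 = -I*√2/9 ≈ -0.15713*I)
L = -17730 (L = 2*((-95 - 102)*45) = 2*(-197*45) = 2*(-8865) = -17730)
J*x + L = 258*(-I*√2/9) - 17730 = -86*I*√2/3 - 17730 = -17730 - 86*I*√2/3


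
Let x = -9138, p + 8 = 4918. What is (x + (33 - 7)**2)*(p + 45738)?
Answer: -428583376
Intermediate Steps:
p = 4910 (p = -8 + 4918 = 4910)
(x + (33 - 7)**2)*(p + 45738) = (-9138 + (33 - 7)**2)*(4910 + 45738) = (-9138 + 26**2)*50648 = (-9138 + 676)*50648 = -8462*50648 = -428583376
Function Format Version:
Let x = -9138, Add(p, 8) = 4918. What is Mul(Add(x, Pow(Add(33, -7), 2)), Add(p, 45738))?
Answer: -428583376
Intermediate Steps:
p = 4910 (p = Add(-8, 4918) = 4910)
Mul(Add(x, Pow(Add(33, -7), 2)), Add(p, 45738)) = Mul(Add(-9138, Pow(Add(33, -7), 2)), Add(4910, 45738)) = Mul(Add(-9138, Pow(26, 2)), 50648) = Mul(Add(-9138, 676), 50648) = Mul(-8462, 50648) = -428583376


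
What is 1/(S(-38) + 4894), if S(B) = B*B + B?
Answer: 1/6300 ≈ 0.00015873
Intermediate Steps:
S(B) = B + B**2 (S(B) = B**2 + B = B + B**2)
1/(S(-38) + 4894) = 1/(-38*(1 - 38) + 4894) = 1/(-38*(-37) + 4894) = 1/(1406 + 4894) = 1/6300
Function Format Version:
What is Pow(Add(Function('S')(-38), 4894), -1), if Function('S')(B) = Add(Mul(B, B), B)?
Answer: Rational(1, 6300) ≈ 0.00015873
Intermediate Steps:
Function('S')(B) = Add(B, Pow(B, 2)) (Function('S')(B) = Add(Pow(B, 2), B) = Add(B, Pow(B, 2)))
Pow(Add(Function('S')(-38), 4894), -1) = Pow(Add(Mul(-38, Add(1, -38)), 4894), -1) = Pow(Add(Mul(-38, -37), 4894), -1) = Pow(Add(1406, 4894), -1) = Pow(6300, -1) = Rational(1, 6300)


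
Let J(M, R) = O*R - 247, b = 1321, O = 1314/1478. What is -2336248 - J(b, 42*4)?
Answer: -1726415115/739 ≈ -2.3362e+6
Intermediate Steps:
O = 657/739 (O = 1314*(1/1478) = 657/739 ≈ 0.88904)
J(M, R) = -247 + 657*R/739 (J(M, R) = 657*R/739 - 247 = -247 + 657*R/739)
-2336248 - J(b, 42*4) = -2336248 - (-247 + 657*(42*4)/739) = -2336248 - (-247 + (657/739)*168) = -2336248 - (-247 + 110376/739) = -2336248 - 1*(-72157/739) = -2336248 + 72157/739 = -1726415115/739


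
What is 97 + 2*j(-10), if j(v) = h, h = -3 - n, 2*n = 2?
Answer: 89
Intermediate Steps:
n = 1 (n = (½)*2 = 1)
h = -4 (h = -3 - 1*1 = -3 - 1 = -4)
j(v) = -4
97 + 2*j(-10) = 97 + 2*(-4) = 97 - 8 = 89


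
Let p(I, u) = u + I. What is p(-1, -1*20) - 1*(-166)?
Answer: 145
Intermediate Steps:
p(I, u) = I + u
p(-1, -1*20) - 1*(-166) = (-1 - 1*20) - 1*(-166) = (-1 - 20) + 166 = -21 + 166 = 145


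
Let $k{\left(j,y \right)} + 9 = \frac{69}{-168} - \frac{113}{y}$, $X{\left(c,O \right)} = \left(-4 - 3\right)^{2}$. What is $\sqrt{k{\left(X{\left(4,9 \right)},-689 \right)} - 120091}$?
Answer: $\frac{i \sqrt{44699061626674}}{19292} \approx 346.55 i$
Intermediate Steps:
$X{\left(c,O \right)} = 49$ ($X{\left(c,O \right)} = \left(-7\right)^{2} = 49$)
$k{\left(j,y \right)} = - \frac{527}{56} - \frac{113}{y}$ ($k{\left(j,y \right)} = -9 + \left(\frac{69}{-168} - \frac{113}{y}\right) = -9 + \left(69 \left(- \frac{1}{168}\right) - \frac{113}{y}\right) = -9 - \left(\frac{23}{56} + \frac{113}{y}\right) = - \frac{527}{56} - \frac{113}{y}$)
$\sqrt{k{\left(X{\left(4,9 \right)},-689 \right)} - 120091} = \sqrt{\left(- \frac{527}{56} - \frac{113}{-689}\right) - 120091} = \sqrt{\left(- \frac{527}{56} - - \frac{113}{689}\right) - 120091} = \sqrt{\left(- \frac{527}{56} + \frac{113}{689}\right) - 120091} = \sqrt{- \frac{356775}{38584} - 120091} = \sqrt{- \frac{4633947919}{38584}} = \frac{i \sqrt{44699061626674}}{19292}$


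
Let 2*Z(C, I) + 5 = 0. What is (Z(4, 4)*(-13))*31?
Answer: 2015/2 ≈ 1007.5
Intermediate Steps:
Z(C, I) = -5/2 (Z(C, I) = -5/2 + (1/2)*0 = -5/2 + 0 = -5/2)
(Z(4, 4)*(-13))*31 = -5/2*(-13)*31 = (65/2)*31 = 2015/2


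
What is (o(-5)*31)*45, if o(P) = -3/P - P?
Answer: 7812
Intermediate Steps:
o(P) = -P - 3/P
(o(-5)*31)*45 = ((-1*(-5) - 3/(-5))*31)*45 = ((5 - 3*(-⅕))*31)*45 = ((5 + ⅗)*31)*45 = ((28/5)*31)*45 = (868/5)*45 = 7812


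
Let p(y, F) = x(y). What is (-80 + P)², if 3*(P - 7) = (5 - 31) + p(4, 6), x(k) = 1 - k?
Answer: 61504/9 ≈ 6833.8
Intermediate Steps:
p(y, F) = 1 - y
P = -8/3 (P = 7 + ((5 - 31) + (1 - 1*4))/3 = 7 + (-26 + (1 - 4))/3 = 7 + (-26 - 3)/3 = 7 + (⅓)*(-29) = 7 - 29/3 = -8/3 ≈ -2.6667)
(-80 + P)² = (-80 - 8/3)² = (-248/3)² = 61504/9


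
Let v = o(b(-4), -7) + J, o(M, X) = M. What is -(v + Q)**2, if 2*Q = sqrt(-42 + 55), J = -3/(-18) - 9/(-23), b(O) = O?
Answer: -143759/9522 + 475*sqrt(13)/138 ≈ -2.6872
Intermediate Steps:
J = 77/138 (J = -3*(-1/18) - 9*(-1/23) = 1/6 + 9/23 = 77/138 ≈ 0.55797)
Q = sqrt(13)/2 (Q = sqrt(-42 + 55)/2 = sqrt(13)/2 ≈ 1.8028)
v = -475/138 (v = -4 + 77/138 = -475/138 ≈ -3.4420)
-(v + Q)**2 = -(-475/138 + sqrt(13)/2)**2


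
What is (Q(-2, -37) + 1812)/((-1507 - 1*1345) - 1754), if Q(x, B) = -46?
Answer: -883/2303 ≈ -0.38341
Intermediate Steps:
(Q(-2, -37) + 1812)/((-1507 - 1*1345) - 1754) = (-46 + 1812)/((-1507 - 1*1345) - 1754) = 1766/((-1507 - 1345) - 1754) = 1766/(-2852 - 1754) = 1766/(-4606) = 1766*(-1/4606) = -883/2303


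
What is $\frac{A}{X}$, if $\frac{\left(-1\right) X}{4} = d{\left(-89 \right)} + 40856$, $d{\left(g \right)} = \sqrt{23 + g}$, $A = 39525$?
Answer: $- \frac{201854175}{834606401} + \frac{39525 i \sqrt{66}}{6676851208} \approx -0.24186 + 4.8092 \cdot 10^{-5} i$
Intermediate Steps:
$X = -163424 - 4 i \sqrt{66}$ ($X = - 4 \left(\sqrt{23 - 89} + 40856\right) = - 4 \left(\sqrt{-66} + 40856\right) = - 4 \left(i \sqrt{66} + 40856\right) = - 4 \left(40856 + i \sqrt{66}\right) = -163424 - 4 i \sqrt{66} \approx -1.6342 \cdot 10^{5} - 32.496 i$)
$\frac{A}{X} = \frac{39525}{-163424 - 4 i \sqrt{66}}$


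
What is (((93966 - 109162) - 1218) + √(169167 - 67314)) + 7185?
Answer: -9229 + 3*√11317 ≈ -8909.9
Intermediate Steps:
(((93966 - 109162) - 1218) + √(169167 - 67314)) + 7185 = ((-15196 - 1218) + √101853) + 7185 = (-16414 + 3*√11317) + 7185 = -9229 + 3*√11317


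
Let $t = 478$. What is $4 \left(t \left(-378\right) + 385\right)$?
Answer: $-721196$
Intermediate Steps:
$4 \left(t \left(-378\right) + 385\right) = 4 \left(478 \left(-378\right) + 385\right) = 4 \left(-180684 + 385\right) = 4 \left(-180299\right) = -721196$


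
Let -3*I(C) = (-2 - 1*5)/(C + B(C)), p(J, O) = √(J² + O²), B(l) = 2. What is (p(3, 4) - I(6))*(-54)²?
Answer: 27459/2 ≈ 13730.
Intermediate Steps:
I(C) = 7/(3*(2 + C)) (I(C) = -(-2 - 1*5)/(3*(C + 2)) = -(-2 - 5)/(3*(2 + C)) = -(-7)/(3*(2 + C)) = 7/(3*(2 + C)))
(p(3, 4) - I(6))*(-54)² = (√(3² + 4²) - 7/(3*(2 + 6)))*(-54)² = (√(9 + 16) - 7/(3*8))*2916 = (√25 - 7/(3*8))*2916 = (5 - 1*7/24)*2916 = (5 - 7/24)*2916 = (113/24)*2916 = 27459/2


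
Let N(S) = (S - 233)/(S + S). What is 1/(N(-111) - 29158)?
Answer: -111/3236366 ≈ -3.4298e-5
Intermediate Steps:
N(S) = (-233 + S)/(2*S) (N(S) = (-233 + S)/((2*S)) = (-233 + S)*(1/(2*S)) = (-233 + S)/(2*S))
1/(N(-111) - 29158) = 1/((½)*(-233 - 111)/(-111) - 29158) = 1/((½)*(-1/111)*(-344) - 29158) = 1/(172/111 - 29158) = 1/(-3236366/111) = -111/3236366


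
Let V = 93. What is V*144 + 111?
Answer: 13503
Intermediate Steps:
V*144 + 111 = 93*144 + 111 = 13392 + 111 = 13503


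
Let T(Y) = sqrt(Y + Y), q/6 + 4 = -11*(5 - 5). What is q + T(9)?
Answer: -24 + 3*sqrt(2) ≈ -19.757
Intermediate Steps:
q = -24 (q = -24 + 6*(-11*(5 - 5)) = -24 + 6*(-11*0) = -24 + 6*0 = -24 + 0 = -24)
T(Y) = sqrt(2)*sqrt(Y) (T(Y) = sqrt(2*Y) = sqrt(2)*sqrt(Y))
q + T(9) = -24 + sqrt(2)*sqrt(9) = -24 + sqrt(2)*3 = -24 + 3*sqrt(2)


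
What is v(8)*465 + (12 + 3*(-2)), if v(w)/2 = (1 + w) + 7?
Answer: 14886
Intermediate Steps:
v(w) = 16 + 2*w (v(w) = 2*((1 + w) + 7) = 2*(8 + w) = 16 + 2*w)
v(8)*465 + (12 + 3*(-2)) = (16 + 2*8)*465 + (12 + 3*(-2)) = (16 + 16)*465 + (12 - 6) = 32*465 + 6 = 14880 + 6 = 14886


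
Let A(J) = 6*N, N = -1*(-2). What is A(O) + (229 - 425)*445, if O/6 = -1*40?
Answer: -87208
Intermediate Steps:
O = -240 (O = 6*(-1*40) = 6*(-40) = -240)
N = 2
A(J) = 12 (A(J) = 6*2 = 12)
A(O) + (229 - 425)*445 = 12 + (229 - 425)*445 = 12 - 196*445 = 12 - 87220 = -87208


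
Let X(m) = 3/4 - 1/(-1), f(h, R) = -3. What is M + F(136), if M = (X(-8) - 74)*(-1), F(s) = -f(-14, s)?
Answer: 301/4 ≈ 75.250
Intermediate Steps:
F(s) = 3 (F(s) = -1*(-3) = 3)
X(m) = 7/4 (X(m) = 3*(1/4) - 1*(-1) = 3/4 + 1 = 7/4)
M = 289/4 (M = (7/4 - 74)*(-1) = -289/4*(-1) = 289/4 ≈ 72.250)
M + F(136) = 289/4 + 3 = 301/4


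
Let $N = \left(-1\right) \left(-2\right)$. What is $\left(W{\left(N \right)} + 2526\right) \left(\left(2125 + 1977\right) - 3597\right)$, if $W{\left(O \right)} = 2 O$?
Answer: $1277650$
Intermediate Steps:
$N = 2$
$\left(W{\left(N \right)} + 2526\right) \left(\left(2125 + 1977\right) - 3597\right) = \left(2 \cdot 2 + 2526\right) \left(\left(2125 + 1977\right) - 3597\right) = \left(4 + 2526\right) \left(4102 - 3597\right) = 2530 \cdot 505 = 1277650$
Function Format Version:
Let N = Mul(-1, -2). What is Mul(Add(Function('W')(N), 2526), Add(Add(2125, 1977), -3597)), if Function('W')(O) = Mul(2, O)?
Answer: 1277650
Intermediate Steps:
N = 2
Mul(Add(Function('W')(N), 2526), Add(Add(2125, 1977), -3597)) = Mul(Add(Mul(2, 2), 2526), Add(Add(2125, 1977), -3597)) = Mul(Add(4, 2526), Add(4102, -3597)) = Mul(2530, 505) = 1277650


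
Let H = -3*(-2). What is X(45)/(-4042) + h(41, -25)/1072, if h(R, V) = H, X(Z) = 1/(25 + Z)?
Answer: 212071/37913960 ≈ 0.0055935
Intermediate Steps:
H = 6
h(R, V) = 6
X(45)/(-4042) + h(41, -25)/1072 = 1/((25 + 45)*(-4042)) + 6/1072 = -1/4042/70 + 6*(1/1072) = (1/70)*(-1/4042) + 3/536 = -1/282940 + 3/536 = 212071/37913960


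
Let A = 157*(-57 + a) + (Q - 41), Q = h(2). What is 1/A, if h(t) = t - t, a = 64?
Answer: 1/1058 ≈ 0.00094518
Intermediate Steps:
h(t) = 0
Q = 0
A = 1058 (A = 157*(-57 + 64) + (0 - 41) = 157*7 - 41 = 1099 - 41 = 1058)
1/A = 1/1058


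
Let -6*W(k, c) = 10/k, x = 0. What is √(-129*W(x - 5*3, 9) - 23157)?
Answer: I*√208542/3 ≈ 152.22*I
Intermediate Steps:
W(k, c) = -5/(3*k)
√(-129*W(x - 5*3, 9) - 23157) = √(-(-215)/(0 - 5*3) - 23157) = √(-(-215)/(0 - 15) - 23157) = √(-(-215)/(-15) - 23157) = √(-(-215)*(-1)/15 - 23157) = √(-129*⅑ - 23157) = √(-43/3 - 23157) = √(-69514/3) = I*√208542/3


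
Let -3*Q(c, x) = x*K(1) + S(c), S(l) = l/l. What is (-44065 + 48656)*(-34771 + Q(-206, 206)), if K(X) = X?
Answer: -159950440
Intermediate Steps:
S(l) = 1
Q(c, x) = -⅓ - x/3 (Q(c, x) = -(x*1 + 1)/3 = -(x + 1)/3 = -(1 + x)/3 = -⅓ - x/3)
(-44065 + 48656)*(-34771 + Q(-206, 206)) = (-44065 + 48656)*(-34771 + (-⅓ - ⅓*206)) = 4591*(-34771 + (-⅓ - 206/3)) = 4591*(-34771 - 69) = 4591*(-34840) = -159950440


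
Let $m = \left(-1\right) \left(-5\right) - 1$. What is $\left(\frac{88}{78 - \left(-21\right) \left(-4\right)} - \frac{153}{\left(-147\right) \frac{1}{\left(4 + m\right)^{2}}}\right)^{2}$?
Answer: $\frac{58308496}{21609} \approx 2698.3$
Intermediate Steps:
$m = 4$ ($m = 5 - 1 = 4$)
$\left(\frac{88}{78 - \left(-21\right) \left(-4\right)} - \frac{153}{\left(-147\right) \frac{1}{\left(4 + m\right)^{2}}}\right)^{2} = \left(\frac{88}{78 - \left(-21\right) \left(-4\right)} - \frac{153}{\left(-147\right) \frac{1}{\left(4 + 4\right)^{2}}}\right)^{2} = \left(\frac{88}{78 - 84} - \frac{153}{\left(-147\right) \frac{1}{8^{2}}}\right)^{2} = \left(\frac{88}{78 - 84} - \frac{153}{\left(-147\right) \frac{1}{64}}\right)^{2} = \left(\frac{88}{-6} - \frac{153}{\left(-147\right) \frac{1}{64}}\right)^{2} = \left(88 \left(- \frac{1}{6}\right) - \frac{153}{- \frac{147}{64}}\right)^{2} = \left(- \frac{44}{3} - - \frac{3264}{49}\right)^{2} = \left(- \frac{44}{3} + \frac{3264}{49}\right)^{2} = \left(\frac{7636}{147}\right)^{2} = \frac{58308496}{21609}$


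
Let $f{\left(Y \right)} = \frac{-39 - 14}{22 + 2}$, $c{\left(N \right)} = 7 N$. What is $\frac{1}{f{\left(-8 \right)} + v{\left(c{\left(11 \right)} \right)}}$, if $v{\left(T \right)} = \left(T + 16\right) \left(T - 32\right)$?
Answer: $\frac{24}{100387} \approx 0.00023907$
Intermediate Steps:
$v{\left(T \right)} = \left(-32 + T\right) \left(16 + T\right)$ ($v{\left(T \right)} = \left(16 + T\right) \left(-32 + T\right) = \left(-32 + T\right) \left(16 + T\right)$)
$f{\left(Y \right)} = - \frac{53}{24}$
$\frac{1}{f{\left(-8 \right)} + v{\left(c{\left(11 \right)} \right)}} = \frac{1}{- \frac{53}{24} - \left(512 - 5929 + 16 \cdot 7 \cdot 11\right)} = \frac{1}{- \frac{53}{24} - \left(1744 - 5929\right)} = \frac{1}{- \frac{53}{24} - -4185} = \frac{1}{- \frac{53}{24} + 4185} = \frac{1}{\frac{100387}{24}} = \frac{24}{100387}$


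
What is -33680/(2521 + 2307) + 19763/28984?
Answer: -220191339/34983688 ≈ -6.2941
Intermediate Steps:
-33680/(2521 + 2307) + 19763/28984 = -33680/4828 + 19763*(1/28984) = -33680*1/4828 + 19763/28984 = -8420/1207 + 19763/28984 = -220191339/34983688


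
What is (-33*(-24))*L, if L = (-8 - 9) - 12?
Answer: -22968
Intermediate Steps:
L = -29 (L = -17 - 12 = -29)
(-33*(-24))*L = -33*(-24)*(-29) = 792*(-29) = -22968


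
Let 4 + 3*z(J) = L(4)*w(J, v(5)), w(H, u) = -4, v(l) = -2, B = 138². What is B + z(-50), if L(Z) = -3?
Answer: 57140/3 ≈ 19047.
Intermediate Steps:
B = 19044
z(J) = 8/3 (z(J) = -4/3 + (-3*(-4))/3 = -4/3 + (⅓)*12 = -4/3 + 4 = 8/3)
B + z(-50) = 19044 + 8/3 = 57140/3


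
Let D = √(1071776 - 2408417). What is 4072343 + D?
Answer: 4072343 + I*√1336641 ≈ 4.0723e+6 + 1156.1*I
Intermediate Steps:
D = I*√1336641 (D = √(-1336641) = I*√1336641 ≈ 1156.1*I)
4072343 + D = 4072343 + I*√1336641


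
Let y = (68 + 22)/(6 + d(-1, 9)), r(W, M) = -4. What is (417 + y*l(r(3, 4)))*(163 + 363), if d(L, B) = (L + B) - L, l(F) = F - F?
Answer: 219342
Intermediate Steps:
l(F) = 0
d(L, B) = B (d(L, B) = (B + L) - L = B)
y = 6 (y = (68 + 22)/(6 + 9) = 90/15 = 90*(1/15) = 6)
(417 + y*l(r(3, 4)))*(163 + 363) = (417 + 6*0)*(163 + 363) = (417 + 0)*526 = 417*526 = 219342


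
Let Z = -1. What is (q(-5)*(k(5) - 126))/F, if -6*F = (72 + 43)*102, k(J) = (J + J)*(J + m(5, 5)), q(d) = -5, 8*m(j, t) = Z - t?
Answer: -167/782 ≈ -0.21355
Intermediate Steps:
m(j, t) = -1/8 - t/8 (m(j, t) = (-1 - t)/8 = -1/8 - t/8)
k(J) = 2*J*(-3/4 + J) (k(J) = (J + J)*(J + (-1/8 - 1/8*5)) = (2*J)*(J + (-1/8 - 5/8)) = (2*J)*(J - 3/4) = (2*J)*(-3/4 + J) = 2*J*(-3/4 + J))
F = -1955 (F = -(72 + 43)*102/6 = -115*102/6 = -1/6*11730 = -1955)
(q(-5)*(k(5) - 126))/F = -5*((1/2)*5*(-3 + 4*5) - 126)/(-1955) = -5*((1/2)*5*(-3 + 20) - 126)*(-1/1955) = -5*((1/2)*5*17 - 126)*(-1/1955) = -5*(85/2 - 126)*(-1/1955) = -5*(-167/2)*(-1/1955) = (835/2)*(-1/1955) = -167/782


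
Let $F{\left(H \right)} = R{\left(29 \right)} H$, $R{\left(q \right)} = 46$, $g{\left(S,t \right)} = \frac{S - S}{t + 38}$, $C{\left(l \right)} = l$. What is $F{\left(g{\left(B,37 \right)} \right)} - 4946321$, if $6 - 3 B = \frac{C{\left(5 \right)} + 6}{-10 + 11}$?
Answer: $-4946321$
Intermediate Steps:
$B = - \frac{5}{3}$ ($B = 2 - \frac{\left(5 + 6\right) \frac{1}{-10 + 11}}{3} = 2 - \frac{11 \cdot 1^{-1}}{3} = 2 - \frac{11 \cdot 1}{3} = 2 - \frac{11}{3} = - \frac{5}{3} \approx -1.6667$)
$g{\left(S,t \right)} = 0$ ($g{\left(S,t \right)} = \frac{0}{38 + t} = 0$)
$F{\left(H \right)} = 46 H$
$F{\left(g{\left(B,37 \right)} \right)} - 4946321 = 46 \cdot 0 - 4946321 = 0 - 4946321 = -4946321$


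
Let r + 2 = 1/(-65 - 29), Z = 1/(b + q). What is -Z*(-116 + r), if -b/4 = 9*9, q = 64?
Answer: -11093/24440 ≈ -0.45389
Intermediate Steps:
b = -324 (b = -36*9 = -4*81 = -324)
Z = -1/260 (Z = 1/(-324 + 64) = 1/(-260) = -1/260 ≈ -0.0038462)
r = -189/94 (r = -2 + 1/(-65 - 29) = -2 + 1/(-94) = -2 - 1/94 = -189/94 ≈ -2.0106)
-Z*(-116 + r) = -(-1)*(-116 - 189/94)/260 = -(-1)*(-11093)/(260*94) = -1*11093/24440 = -11093/24440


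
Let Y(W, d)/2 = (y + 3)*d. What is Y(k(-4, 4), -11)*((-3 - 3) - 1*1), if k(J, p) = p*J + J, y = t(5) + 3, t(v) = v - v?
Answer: 924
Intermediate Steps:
t(v) = 0
y = 3 (y = 0 + 3 = 3)
k(J, p) = J + J*p (k(J, p) = J*p + J = J + J*p)
Y(W, d) = 12*d (Y(W, d) = 2*((3 + 3)*d) = 2*(6*d) = 12*d)
Y(k(-4, 4), -11)*((-3 - 3) - 1*1) = (12*(-11))*((-3 - 3) - 1*1) = -132*(-6 - 1) = -132*(-7) = 924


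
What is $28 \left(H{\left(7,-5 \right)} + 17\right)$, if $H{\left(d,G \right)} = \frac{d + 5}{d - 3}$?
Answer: $560$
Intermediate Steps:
$H{\left(d,G \right)} = \frac{5 + d}{-3 + d}$
$28 \left(H{\left(7,-5 \right)} + 17\right) = 28 \left(\frac{5 + 7}{-3 + 7} + 17\right) = 28 \left(\frac{1}{4} \cdot 12 + 17\right) = 28 \left(3 + 17\right) = 28 \cdot 20 = 560$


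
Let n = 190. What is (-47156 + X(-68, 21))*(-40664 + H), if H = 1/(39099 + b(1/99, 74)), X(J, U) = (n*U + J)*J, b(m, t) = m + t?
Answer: 12373630548815459/969532 ≈ 1.2762e+10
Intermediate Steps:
X(J, U) = J*(J + 190*U) (X(J, U) = (190*U + J)*J = (J + 190*U)*J = J*(J + 190*U))
H = 99/3878128 (H = 1/(39099 + (1/99 + 74)) = 1/(39099 + 7327/99) = 1/(3878128/99) = 99/3878128 ≈ 2.5528e-5)
(-47156 + X(-68, 21))*(-40664 + H) = (-47156 - 68*(-68 + 190*21))*(-40664 + 99/3878128) = (-47156 - 68*(-68 + 3990))*(-157700196893/3878128) = (-47156 - 68*3922)*(-157700196893/3878128) = (-47156 - 266696)*(-157700196893/3878128) = -313852*(-157700196893/3878128) = 12373630548815459/969532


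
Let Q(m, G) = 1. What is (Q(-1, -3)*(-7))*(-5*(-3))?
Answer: -105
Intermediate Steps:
(Q(-1, -3)*(-7))*(-5*(-3)) = (1*(-7))*(-5*(-3)) = -7*15 = -105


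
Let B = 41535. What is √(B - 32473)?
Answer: √9062 ≈ 95.195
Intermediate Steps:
√(B - 32473) = √(41535 - 32473) = √9062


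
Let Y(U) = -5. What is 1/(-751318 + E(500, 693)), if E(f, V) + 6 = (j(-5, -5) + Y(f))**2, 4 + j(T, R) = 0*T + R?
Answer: -1/751128 ≈ -1.3313e-6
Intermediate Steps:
j(T, R) = -4 + R (j(T, R) = -4 + (0*T + R) = -4 + (0 + R) = -4 + R)
E(f, V) = 190 (E(f, V) = -6 + ((-4 - 5) - 5)**2 = -6 + (-9 - 5)**2 = -6 + (-14)**2 = -6 + 196 = 190)
1/(-751318 + E(500, 693)) = 1/(-751318 + 190) = 1/(-751128) = -1/751128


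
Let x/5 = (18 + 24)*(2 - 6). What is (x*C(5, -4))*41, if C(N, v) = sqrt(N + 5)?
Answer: -34440*sqrt(10) ≈ -1.0891e+5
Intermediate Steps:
x = -840 (x = 5*((18 + 24)*(2 - 6)) = 5*(42*(-4)) = 5*(-168) = -840)
C(N, v) = sqrt(5 + N)
(x*C(5, -4))*41 = -840*sqrt(5 + 5)*41 = -840*sqrt(10)*41 = -34440*sqrt(10)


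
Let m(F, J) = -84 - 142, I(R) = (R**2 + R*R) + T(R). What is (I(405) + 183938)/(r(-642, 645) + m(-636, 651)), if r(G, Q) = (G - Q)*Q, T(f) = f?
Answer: -512393/830341 ≈ -0.61709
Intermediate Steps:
I(R) = R + 2*R**2 (I(R) = (R**2 + R*R) + R = (R**2 + R**2) + R = 2*R**2 + R = R + 2*R**2)
r(G, Q) = Q*(G - Q)
m(F, J) = -226
(I(405) + 183938)/(r(-642, 645) + m(-636, 651)) = (405*(1 + 2*405) + 183938)/(645*(-642 - 1*645) - 226) = (405*(1 + 810) + 183938)/(645*(-642 - 645) - 226) = (405*811 + 183938)/(645*(-1287) - 226) = (328455 + 183938)/(-830115 - 226) = 512393/(-830341) = 512393*(-1/830341) = -512393/830341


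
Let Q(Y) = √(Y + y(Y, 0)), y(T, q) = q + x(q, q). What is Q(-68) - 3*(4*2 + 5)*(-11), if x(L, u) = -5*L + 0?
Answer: 429 + 2*I*√17 ≈ 429.0 + 8.2462*I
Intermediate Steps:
x(L, u) = -5*L
y(T, q) = -4*q (y(T, q) = q - 5*q = -4*q)
Q(Y) = √Y (Q(Y) = √(Y - 4*0) = √(Y + 0) = √Y)
Q(-68) - 3*(4*2 + 5)*(-11) = √(-68) - 3*(4*2 + 5)*(-11) = 2*I*√17 - 3*(8 + 5)*(-11) = 2*I*√17 - 3*13*(-11) = 2*I*√17 - 39*(-11) = 2*I*√17 + 429 = 429 + 2*I*√17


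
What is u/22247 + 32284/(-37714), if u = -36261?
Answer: -1042884751/419511679 ≈ -2.4860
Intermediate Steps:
u/22247 + 32284/(-37714) = -36261/22247 + 32284/(-37714) = -36261*1/22247 + 32284*(-1/37714) = -36261/22247 - 16142/18857 = -1042884751/419511679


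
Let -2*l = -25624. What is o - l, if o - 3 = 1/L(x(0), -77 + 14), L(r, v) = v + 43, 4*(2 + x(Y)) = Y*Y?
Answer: -256181/20 ≈ -12809.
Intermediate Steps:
l = 12812 (l = -1/2*(-25624) = 12812)
x(Y) = -2 + Y**2/4 (x(Y) = -2 + (Y*Y)/4 = -2 + Y**2/4)
L(r, v) = 43 + v
o = 59/20 (o = 3 + 1/(43 + (-77 + 14)) = 3 + 1/(43 - 63) = 3 + 1/(-20) = 3 - 1/20 = 59/20 ≈ 2.9500)
o - l = 59/20 - 1*12812 = 59/20 - 12812 = -256181/20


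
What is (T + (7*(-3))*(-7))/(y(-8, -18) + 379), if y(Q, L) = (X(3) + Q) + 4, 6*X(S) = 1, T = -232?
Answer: -510/2251 ≈ -0.22657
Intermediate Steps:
X(S) = 1/6 (X(S) = (1/6)*1 = 1/6)
y(Q, L) = 25/6 + Q (y(Q, L) = (1/6 + Q) + 4 = 25/6 + Q)
(T + (7*(-3))*(-7))/(y(-8, -18) + 379) = (-232 + (7*(-3))*(-7))/((25/6 - 8) + 379) = (-232 - 21*(-7))/(-23/6 + 379) = (-232 + 147)/(2251/6) = -85*6/2251 = -510/2251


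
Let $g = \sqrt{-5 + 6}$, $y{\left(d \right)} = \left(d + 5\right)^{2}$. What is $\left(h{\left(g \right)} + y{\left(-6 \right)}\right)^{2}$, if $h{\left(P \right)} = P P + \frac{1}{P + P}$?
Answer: $\frac{25}{4} \approx 6.25$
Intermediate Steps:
$y{\left(d \right)} = \left(5 + d\right)^{2}$
$g = 1$ ($g = \sqrt{1} = 1$)
$h{\left(P \right)} = P^{2} + \frac{1}{2 P}$
$\left(h{\left(g \right)} + y{\left(-6 \right)}\right)^{2} = \left(\frac{\frac{1}{2} + 1^{3}}{1} + \left(5 - 6\right)^{2}\right)^{2} = \left(1 \left(\frac{1}{2} + 1\right) + \left(-1\right)^{2}\right)^{2} = \left(1 \cdot \frac{3}{2} + 1\right)^{2} = \left(\frac{3}{2} + 1\right)^{2} = \left(\frac{5}{2}\right)^{2} = \frac{25}{4}$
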